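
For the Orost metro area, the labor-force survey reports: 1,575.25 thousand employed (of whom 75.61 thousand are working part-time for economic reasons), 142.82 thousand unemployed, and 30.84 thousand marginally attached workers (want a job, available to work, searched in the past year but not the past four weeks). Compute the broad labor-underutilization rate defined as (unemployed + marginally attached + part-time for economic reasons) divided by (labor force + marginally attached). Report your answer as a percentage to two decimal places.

Labor force = 1,575.25 + 142.82 = 1,718.07 thousand.
Numerator = 142.82 + 30.84 + 75.61 = 249.27 thousand.
Denominator = 1,718.07 + 30.84 = 1,748.91 thousand.
Broad rate = 249.27 / 1,748.91 = 14.25%.

Broad underutilization rate ≈ 14.25%.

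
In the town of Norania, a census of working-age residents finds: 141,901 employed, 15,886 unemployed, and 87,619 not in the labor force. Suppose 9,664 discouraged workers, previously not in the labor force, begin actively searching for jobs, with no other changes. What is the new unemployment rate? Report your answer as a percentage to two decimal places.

Initially, labor force = 141,901 + 15,886 = 157,787, so u = 15,886/157,787 = 10.07%.
After the change, unemployed and labor force both rise by 9,664 → E = 141,901, U = 25,550, labor force = 167,451.
New unemployment rate = 25,550 / 167,451 = 15.26%.

New unemployment rate ≈ 15.26%.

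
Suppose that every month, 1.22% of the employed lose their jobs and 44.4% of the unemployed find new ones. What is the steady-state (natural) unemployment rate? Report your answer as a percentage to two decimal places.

Steady-state unemployment rate ≈ 2.67%.

At steady state the flows balance: s·E = f·U, so U/(E+U) = s/(s+f).
u* = 1.22 / (1.22 + 44.4) = 1.22 / 45.62 = 2.67%.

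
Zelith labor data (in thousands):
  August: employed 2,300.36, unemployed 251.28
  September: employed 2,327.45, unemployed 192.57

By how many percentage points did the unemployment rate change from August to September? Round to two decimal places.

The unemployment rate changed by −2.21 percentage points.

August: labor force = 2,300.36 + 251.28 = 2,551.64; u = 251.28/2,551.64 = 9.85%.
September: labor force = 2,327.45 + 192.57 = 2,520.02; u = 192.57/2,520.02 = 7.64%.
Change = 7.64% − 9.85% = −2.21 pp.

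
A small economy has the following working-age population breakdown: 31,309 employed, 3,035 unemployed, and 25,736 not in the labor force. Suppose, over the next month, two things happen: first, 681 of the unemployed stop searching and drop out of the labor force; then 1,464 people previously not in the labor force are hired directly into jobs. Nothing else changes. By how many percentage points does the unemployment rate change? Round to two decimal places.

The unemployment rate changes by −2.14 percentage points.

Initially, labor force = 31,309 + 3,035 = 34,344, so u = 3,035/34,344 = 8.84%.
After the first change, unemployed and labor force both fall by 681 → E = 31,309, U = 2,354, labor force = 33,663.
After the second change, employed and labor force both rise by 1,464; unemployed unchanged → E = 32,773, U = 2,354, labor force = 35,127.
New unemployment rate = 2,354 / 35,127 = 6.70%.
Change = 6.70% − 8.84% = −2.14 percentage points.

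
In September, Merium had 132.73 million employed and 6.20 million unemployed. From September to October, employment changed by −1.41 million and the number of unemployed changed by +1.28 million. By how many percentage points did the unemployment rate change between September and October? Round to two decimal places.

September: labor force = 132.73 + 6.20 = 138.93; u = 6.20/138.93 = 4.46%.
October: labor force = 131.32 + 7.48 = 138.80; u = 7.48/138.80 = 5.39%.
Change = 5.39% − 4.46% = +0.93 pp.

The unemployment rate changed by +0.93 percentage points.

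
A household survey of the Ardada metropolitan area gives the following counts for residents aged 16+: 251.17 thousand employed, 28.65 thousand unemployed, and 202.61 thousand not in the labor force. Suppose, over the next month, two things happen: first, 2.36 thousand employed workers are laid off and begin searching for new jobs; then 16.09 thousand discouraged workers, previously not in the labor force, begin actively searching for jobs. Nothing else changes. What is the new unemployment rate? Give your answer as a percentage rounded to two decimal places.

Initially, labor force = 251.17 + 28.65 = 279.82 thousand, so u = 28.65/279.82 = 10.24%.
After the first change, employed falls and unemployed rises by 2.36; labor force unchanged → E = 248.81, U = 31.01, labor force = 279.82 thousand.
After the second change, unemployed and labor force both rise by 16.09 → E = 248.81, U = 47.10, labor force = 295.91 thousand.
New unemployment rate = 47.10 / 295.91 = 15.92%.

New unemployment rate ≈ 15.92%.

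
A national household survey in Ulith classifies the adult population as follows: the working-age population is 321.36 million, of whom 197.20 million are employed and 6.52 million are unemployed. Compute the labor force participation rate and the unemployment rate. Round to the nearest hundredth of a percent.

Labor force = employed + unemployed = 197.20 + 6.52 = 203.72 million.
Unemployment rate = 6.52 / 203.72 = 3.20%.
Labor force participation rate = 203.72 / 321.36 = 63.39%.

Labor force participation rate ≈ 63.39%; unemployment rate ≈ 3.20%.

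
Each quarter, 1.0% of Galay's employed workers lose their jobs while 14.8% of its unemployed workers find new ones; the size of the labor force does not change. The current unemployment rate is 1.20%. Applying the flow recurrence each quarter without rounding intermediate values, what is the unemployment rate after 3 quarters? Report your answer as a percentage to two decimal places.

With a fixed labor force, u_{t+1} = u_t + s·(1−u_t) − f·u_t = u_t·(1−s−f) + s.
Here 1−s−f = 0.842 and s = 0.010.
u_1 = 0.012000 × 0.842 + 0.010 = 0.020104.
u_2 = 0.020104 × 0.842 + 0.010 = 0.026928.
u_3 = 0.026928 × 0.842 + 0.010 = 0.032673.

Unemployment rate after three quarters ≈ 3.27%.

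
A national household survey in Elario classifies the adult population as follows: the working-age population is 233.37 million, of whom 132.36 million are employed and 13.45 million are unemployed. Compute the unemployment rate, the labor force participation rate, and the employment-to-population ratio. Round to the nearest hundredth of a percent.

Unemployment rate ≈ 9.22%; labor force participation rate ≈ 62.48%; employment-population ratio ≈ 56.72%.

Labor force = employed + unemployed = 132.36 + 13.45 = 145.81 million.
Unemployment rate = 13.45 / 145.81 = 9.22%.
Labor force participation rate = 145.81 / 233.37 = 62.48%.
Employment-population ratio = 132.36 / 233.37 = 56.72%.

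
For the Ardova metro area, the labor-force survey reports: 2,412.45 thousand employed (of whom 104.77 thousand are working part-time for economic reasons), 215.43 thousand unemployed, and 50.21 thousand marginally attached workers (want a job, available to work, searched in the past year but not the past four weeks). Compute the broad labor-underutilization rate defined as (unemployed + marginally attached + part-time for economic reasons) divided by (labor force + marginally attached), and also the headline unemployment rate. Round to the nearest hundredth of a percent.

Broad underutilization rate ≈ 13.83%; headline unemployment rate ≈ 8.20%.

Labor force = 2,412.45 + 215.43 = 2,627.88 thousand.
Numerator = 215.43 + 50.21 + 104.77 = 370.41 thousand.
Denominator = 2,627.88 + 50.21 = 2,678.09 thousand.
Broad rate = 370.41 / 2,678.09 = 13.83%.
Headline unemployment rate = 215.43 / 2,627.88 = 8.20%.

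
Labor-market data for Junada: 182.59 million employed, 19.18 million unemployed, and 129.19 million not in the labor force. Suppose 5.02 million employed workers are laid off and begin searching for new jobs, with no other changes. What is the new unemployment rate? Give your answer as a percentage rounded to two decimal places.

Initially, labor force = 182.59 + 19.18 = 201.77 million, so u = 19.18/201.77 = 9.51%.
After the change, employed falls and unemployed rises by 5.02; labor force unchanged → E = 177.57, U = 24.20, labor force = 201.77 million.
New unemployment rate = 24.20 / 201.77 = 11.99%.

New unemployment rate ≈ 11.99%.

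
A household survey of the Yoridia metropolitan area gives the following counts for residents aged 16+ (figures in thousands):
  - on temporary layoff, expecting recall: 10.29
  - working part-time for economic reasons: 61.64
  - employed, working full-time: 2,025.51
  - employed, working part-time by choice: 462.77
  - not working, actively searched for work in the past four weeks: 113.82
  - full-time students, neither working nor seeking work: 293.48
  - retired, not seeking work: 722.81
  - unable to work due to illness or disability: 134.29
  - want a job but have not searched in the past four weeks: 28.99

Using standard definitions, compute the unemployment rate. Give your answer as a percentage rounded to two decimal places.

Unemployment rate ≈ 4.64%.

Employed = 61.64 + 2,025.51 + 462.77 = 2,549.92 thousand (anyone who worked, including part-time for economic reasons, counts as employed).
Unemployed = 10.29 + 113.82 = 124.11 thousand (jobless and actively searching, or on temporary layoff).
Labor force = 2,549.92 + 124.11 = 2,674.03 thousand.
Unemployment rate = 124.11 / 2,674.03 = 4.64%.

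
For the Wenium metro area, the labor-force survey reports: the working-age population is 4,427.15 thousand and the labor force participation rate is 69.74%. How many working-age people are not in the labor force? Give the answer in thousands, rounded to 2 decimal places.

Share not in the labor force = 1 − 0.6974 = 0.3026.
Not in labor force = 0.3026 × 4,427.15 ≈ 1,339.66 thousand.

About 1,339.66 thousand are not in the labor force.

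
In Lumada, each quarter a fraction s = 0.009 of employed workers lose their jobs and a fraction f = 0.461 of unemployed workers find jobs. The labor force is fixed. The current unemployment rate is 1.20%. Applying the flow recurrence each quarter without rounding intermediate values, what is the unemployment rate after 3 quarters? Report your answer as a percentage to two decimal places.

Unemployment rate after three quarters ≈ 1.81%.

With a fixed labor force, u_{t+1} = u_t + s·(1−u_t) − f·u_t = u_t·(1−s−f) + s.
Here 1−s−f = 0.530 and s = 0.009.
u_1 = 0.012000 × 0.530 + 0.009 = 0.015360.
u_2 = 0.015360 × 0.530 + 0.009 = 0.017141.
u_3 = 0.017141 × 0.530 + 0.009 = 0.018085.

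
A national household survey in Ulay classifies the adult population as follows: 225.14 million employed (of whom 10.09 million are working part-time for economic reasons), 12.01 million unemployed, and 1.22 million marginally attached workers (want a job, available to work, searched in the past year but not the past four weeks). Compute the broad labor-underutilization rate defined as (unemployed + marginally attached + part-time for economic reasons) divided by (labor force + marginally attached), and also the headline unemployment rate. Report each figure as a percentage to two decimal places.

Labor force = 225.14 + 12.01 = 237.15 million.
Numerator = 12.01 + 1.22 + 10.09 = 23.32 million.
Denominator = 237.15 + 1.22 = 238.37 million.
Broad rate = 23.32 / 238.37 = 9.78%.
Headline unemployment rate = 12.01 / 237.15 = 5.06%.

Broad underutilization rate ≈ 9.78%; headline unemployment rate ≈ 5.06%.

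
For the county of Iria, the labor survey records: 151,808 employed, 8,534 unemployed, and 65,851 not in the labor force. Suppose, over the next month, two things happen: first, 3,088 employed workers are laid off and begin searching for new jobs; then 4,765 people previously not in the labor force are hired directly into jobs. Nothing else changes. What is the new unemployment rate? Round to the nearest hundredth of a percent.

Initially, labor force = 151,808 + 8,534 = 160,342, so u = 8,534/160,342 = 5.32%.
After the first change, employed falls and unemployed rises by 3,088; labor force unchanged → E = 148,720, U = 11,622, labor force = 160,342.
After the second change, employed and labor force both rise by 4,765; unemployed unchanged → E = 153,485, U = 11,622, labor force = 165,107.
New unemployment rate = 11,622 / 165,107 = 7.04%.

New unemployment rate ≈ 7.04%.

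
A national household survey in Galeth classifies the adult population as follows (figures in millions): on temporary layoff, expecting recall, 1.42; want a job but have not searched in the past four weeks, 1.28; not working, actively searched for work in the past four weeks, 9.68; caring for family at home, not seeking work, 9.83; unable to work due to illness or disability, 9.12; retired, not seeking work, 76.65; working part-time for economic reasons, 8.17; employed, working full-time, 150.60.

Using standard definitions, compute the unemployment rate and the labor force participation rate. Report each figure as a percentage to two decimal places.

Employed = 8.17 + 150.60 = 158.77 million (anyone who worked, including part-time for economic reasons, counts as employed).
Unemployed = 1.42 + 9.68 = 11.10 million (jobless and actively searching, or on temporary layoff).
Labor force = 158.77 + 11.10 = 169.87 million.
Not in labor force = 1.28 + 9.83 + 9.12 + 76.65 = 96.88 million (those not working and not actively searching are outside the labor force — including those who want a job but have given up searching).
Civilian working-age population = 169.87 + 96.88 = 266.75 million.
Unemployment rate = 11.10 / 169.87 = 6.53%.
Labor force participation rate = 169.87 / 266.75 = 63.68%.

Unemployment rate ≈ 6.53%; labor force participation rate ≈ 63.68%.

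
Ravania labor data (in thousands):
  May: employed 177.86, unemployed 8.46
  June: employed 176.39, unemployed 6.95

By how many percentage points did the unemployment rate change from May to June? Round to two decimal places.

The unemployment rate changed by −0.75 percentage points.

May: labor force = 177.86 + 8.46 = 186.32; u = 8.46/186.32 = 4.54%.
June: labor force = 176.39 + 6.95 = 183.34; u = 6.95/183.34 = 3.79%.
Change = 3.79% − 4.54% = −0.75 pp.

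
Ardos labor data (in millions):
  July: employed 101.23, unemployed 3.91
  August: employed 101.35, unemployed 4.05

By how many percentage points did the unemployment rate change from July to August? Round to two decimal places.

The unemployment rate changed by +0.12 percentage points.

July: labor force = 101.23 + 3.91 = 105.14; u = 3.91/105.14 = 3.72%.
August: labor force = 101.35 + 4.05 = 105.40; u = 4.05/105.40 = 3.84%.
Change = 3.84% − 3.72% = +0.12 pp.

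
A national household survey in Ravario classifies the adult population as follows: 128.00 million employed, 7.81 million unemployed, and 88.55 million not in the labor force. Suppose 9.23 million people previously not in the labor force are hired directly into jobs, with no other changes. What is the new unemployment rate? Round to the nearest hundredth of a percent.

New unemployment rate ≈ 5.38%.

Initially, labor force = 128.00 + 7.81 = 135.81 million, so u = 7.81/135.81 = 5.75%.
After the change, employed and labor force both rise by 9.23; unemployed unchanged → E = 137.23, U = 7.81, labor force = 145.04 million.
New unemployment rate = 7.81 / 145.04 = 5.38%.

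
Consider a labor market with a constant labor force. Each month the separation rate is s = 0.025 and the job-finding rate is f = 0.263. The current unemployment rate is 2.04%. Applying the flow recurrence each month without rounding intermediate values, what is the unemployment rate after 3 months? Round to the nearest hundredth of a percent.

Unemployment rate after three months ≈ 6.28%.

With a fixed labor force, u_{t+1} = u_t + s·(1−u_t) − f·u_t = u_t·(1−s−f) + s.
Here 1−s−f = 0.712 and s = 0.025.
u_1 = 0.020400 × 0.712 + 0.025 = 0.039525.
u_2 = 0.039525 × 0.712 + 0.025 = 0.053142.
u_3 = 0.053142 × 0.712 + 0.025 = 0.062837.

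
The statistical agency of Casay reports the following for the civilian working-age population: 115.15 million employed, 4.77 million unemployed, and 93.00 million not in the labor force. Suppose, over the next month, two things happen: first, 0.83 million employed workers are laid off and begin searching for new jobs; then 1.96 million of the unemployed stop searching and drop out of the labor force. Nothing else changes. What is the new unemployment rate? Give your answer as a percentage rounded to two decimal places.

Initially, labor force = 115.15 + 4.77 = 119.92 million, so u = 4.77/119.92 = 3.98%.
After the first change, employed falls and unemployed rises by 0.83; labor force unchanged → E = 114.32, U = 5.60, labor force = 119.92 million.
After the second change, unemployed and labor force both fall by 1.96 → E = 114.32, U = 3.64, labor force = 117.96 million.
New unemployment rate = 3.64 / 117.96 = 3.09%.

New unemployment rate ≈ 3.09%.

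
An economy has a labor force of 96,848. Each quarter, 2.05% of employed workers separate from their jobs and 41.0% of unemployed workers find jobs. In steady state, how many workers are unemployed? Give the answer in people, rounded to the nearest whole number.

About 4,612 are unemployed in steady state.

Steady-state unemployment rate u* = s/(s+f) = 2.05/(2.05+41.0) = 0.047619.
Unemployed = u* × labor force = 0.047619 × 96,848 ≈ 4,612.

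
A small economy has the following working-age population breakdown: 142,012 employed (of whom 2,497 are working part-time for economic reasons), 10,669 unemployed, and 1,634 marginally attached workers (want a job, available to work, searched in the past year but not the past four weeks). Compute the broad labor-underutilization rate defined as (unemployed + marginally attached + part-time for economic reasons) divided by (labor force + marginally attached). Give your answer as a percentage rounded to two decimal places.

Labor force = 142,012 + 10,669 = 152,681.
Numerator = 10,669 + 1,634 + 2,497 = 14,800.
Denominator = 152,681 + 1,634 = 154,315.
Broad rate = 14,800 / 154,315 = 9.59%.

Broad underutilization rate ≈ 9.59%.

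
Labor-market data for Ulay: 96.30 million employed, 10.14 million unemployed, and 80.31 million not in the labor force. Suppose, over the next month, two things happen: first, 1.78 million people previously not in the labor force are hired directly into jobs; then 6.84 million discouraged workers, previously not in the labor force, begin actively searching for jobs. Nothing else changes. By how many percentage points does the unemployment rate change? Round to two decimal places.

Initially, labor force = 96.30 + 10.14 = 106.44 million, so u = 10.14/106.44 = 9.53%.
After the first change, employed and labor force both rise by 1.78; unemployed unchanged → E = 98.08, U = 10.14, labor force = 108.22 million.
After the second change, unemployed and labor force both rise by 6.84 → E = 98.08, U = 16.98, labor force = 115.06 million.
New unemployment rate = 16.98 / 115.06 = 14.76%.
Change = 14.76% − 9.53% = +5.23 percentage points.

The unemployment rate changes by +5.23 percentage points.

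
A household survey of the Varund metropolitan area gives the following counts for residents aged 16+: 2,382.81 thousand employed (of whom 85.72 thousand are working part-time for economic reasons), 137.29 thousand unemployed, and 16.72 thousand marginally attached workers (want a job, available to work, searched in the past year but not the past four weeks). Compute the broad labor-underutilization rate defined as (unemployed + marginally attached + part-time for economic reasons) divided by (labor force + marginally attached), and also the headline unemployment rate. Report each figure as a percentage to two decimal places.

Broad underutilization rate ≈ 9.45%; headline unemployment rate ≈ 5.45%.

Labor force = 2,382.81 + 137.29 = 2,520.10 thousand.
Numerator = 137.29 + 16.72 + 85.72 = 239.73 thousand.
Denominator = 2,520.10 + 16.72 = 2,536.82 thousand.
Broad rate = 239.73 / 2,536.82 = 9.45%.
Headline unemployment rate = 137.29 / 2,520.10 = 5.45%.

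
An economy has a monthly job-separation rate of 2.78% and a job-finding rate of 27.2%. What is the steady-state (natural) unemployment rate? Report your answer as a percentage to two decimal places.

At steady state the flows balance: s·E = f·U, so U/(E+U) = s/(s+f).
u* = 2.78 / (2.78 + 27.2) = 2.78 / 29.98 = 9.27%.

Steady-state unemployment rate ≈ 9.27%.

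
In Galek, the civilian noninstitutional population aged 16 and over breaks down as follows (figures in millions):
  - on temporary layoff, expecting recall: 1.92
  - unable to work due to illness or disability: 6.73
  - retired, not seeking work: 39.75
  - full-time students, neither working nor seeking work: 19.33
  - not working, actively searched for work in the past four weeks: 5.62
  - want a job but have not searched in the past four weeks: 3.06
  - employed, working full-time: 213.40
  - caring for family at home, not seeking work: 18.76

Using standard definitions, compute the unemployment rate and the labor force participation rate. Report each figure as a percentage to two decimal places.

Employed = 213.40 million.
Unemployed = 1.92 + 5.62 = 7.54 million (jobless and actively searching, or on temporary layoff).
Labor force = 213.40 + 7.54 = 220.94 million.
Not in labor force = 6.73 + 39.75 + 19.33 + 3.06 + 18.76 = 87.63 million (those not working and not actively searching are outside the labor force — including those who want a job but have given up searching).
Civilian working-age population = 220.94 + 87.63 = 308.57 million.
Unemployment rate = 7.54 / 220.94 = 3.41%.
Labor force participation rate = 220.94 / 308.57 = 71.60%.

Unemployment rate ≈ 3.41%; labor force participation rate ≈ 71.60%.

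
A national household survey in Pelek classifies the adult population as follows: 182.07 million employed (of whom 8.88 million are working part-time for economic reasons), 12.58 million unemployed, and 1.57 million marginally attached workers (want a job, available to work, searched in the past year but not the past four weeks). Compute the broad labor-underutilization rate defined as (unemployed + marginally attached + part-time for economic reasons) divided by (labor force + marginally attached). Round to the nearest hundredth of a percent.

Broad underutilization rate ≈ 11.74%.

Labor force = 182.07 + 12.58 = 194.65 million.
Numerator = 12.58 + 1.57 + 8.88 = 23.03 million.
Denominator = 194.65 + 1.57 = 196.22 million.
Broad rate = 23.03 / 196.22 = 11.74%.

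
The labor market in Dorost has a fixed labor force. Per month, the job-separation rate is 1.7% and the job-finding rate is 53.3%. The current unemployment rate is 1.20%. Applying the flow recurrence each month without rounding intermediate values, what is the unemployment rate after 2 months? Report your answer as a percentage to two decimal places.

With a fixed labor force, u_{t+1} = u_t + s·(1−u_t) − f·u_t = u_t·(1−s−f) + s.
Here 1−s−f = 0.450 and s = 0.017.
u_1 = 0.012000 × 0.450 + 0.017 = 0.022400.
u_2 = 0.022400 × 0.450 + 0.017 = 0.027080.

Unemployment rate after two months ≈ 2.71%.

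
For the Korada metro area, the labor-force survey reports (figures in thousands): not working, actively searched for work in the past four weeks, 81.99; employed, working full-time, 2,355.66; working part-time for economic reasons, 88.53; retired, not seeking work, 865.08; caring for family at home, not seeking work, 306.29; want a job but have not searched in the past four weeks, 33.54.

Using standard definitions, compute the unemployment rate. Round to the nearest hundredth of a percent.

Unemployment rate ≈ 3.25%.

Employed = 2,355.66 + 88.53 = 2,444.19 thousand (anyone who worked, including part-time for economic reasons, counts as employed).
Unemployed = 81.99 thousand.
Labor force = 2,444.19 + 81.99 = 2,526.18 thousand.
Unemployment rate = 81.99 / 2,526.18 = 3.25%.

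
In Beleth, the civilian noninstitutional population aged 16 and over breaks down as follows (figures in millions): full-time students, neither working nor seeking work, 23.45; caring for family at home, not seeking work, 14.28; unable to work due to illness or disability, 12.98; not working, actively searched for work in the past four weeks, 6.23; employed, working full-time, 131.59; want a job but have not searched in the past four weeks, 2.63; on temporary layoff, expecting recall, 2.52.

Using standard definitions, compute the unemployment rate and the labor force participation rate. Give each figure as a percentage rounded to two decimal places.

Employed = 131.59 million.
Unemployed = 6.23 + 2.52 = 8.75 million (jobless and actively searching, or on temporary layoff).
Labor force = 131.59 + 8.75 = 140.34 million.
Not in labor force = 23.45 + 14.28 + 12.98 + 2.63 = 53.34 million (those not working and not actively searching are outside the labor force — including those who want a job but have given up searching).
Civilian working-age population = 140.34 + 53.34 = 193.68 million.
Unemployment rate = 8.75 / 140.34 = 6.23%.
Labor force participation rate = 140.34 / 193.68 = 72.46%.

Unemployment rate ≈ 6.23%; labor force participation rate ≈ 72.46%.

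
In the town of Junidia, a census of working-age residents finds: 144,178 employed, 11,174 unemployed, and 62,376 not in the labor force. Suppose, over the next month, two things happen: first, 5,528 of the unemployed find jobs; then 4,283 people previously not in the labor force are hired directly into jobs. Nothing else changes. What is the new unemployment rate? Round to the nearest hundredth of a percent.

New unemployment rate ≈ 3.54%.

Initially, labor force = 144,178 + 11,174 = 155,352, so u = 11,174/155,352 = 7.19%.
After the first change, unemployed falls and employed rises by 5,528; labor force unchanged → E = 149,706, U = 5,646, labor force = 155,352.
After the second change, employed and labor force both rise by 4,283; unemployed unchanged → E = 153,989, U = 5,646, labor force = 159,635.
New unemployment rate = 5,646 / 159,635 = 3.54%.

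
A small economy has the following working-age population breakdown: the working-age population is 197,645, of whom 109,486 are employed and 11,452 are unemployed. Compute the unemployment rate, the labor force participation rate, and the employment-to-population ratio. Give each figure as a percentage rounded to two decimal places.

Labor force = employed + unemployed = 109,486 + 11,452 = 120,938.
Unemployment rate = 11,452 / 120,938 = 9.47%.
Labor force participation rate = 120,938 / 197,645 = 61.19%.
Employment-population ratio = 109,486 / 197,645 = 55.40%.

Unemployment rate ≈ 9.47%; labor force participation rate ≈ 61.19%; employment-population ratio ≈ 55.40%.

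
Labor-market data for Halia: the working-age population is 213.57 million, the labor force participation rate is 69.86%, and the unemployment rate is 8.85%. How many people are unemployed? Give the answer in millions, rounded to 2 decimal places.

Labor force = 0.6986 × 213.57 = 149.20 million.
Unemployed = 0.0885 × 149.20 ≈ 13.20 million.

About 13.20 million are unemployed.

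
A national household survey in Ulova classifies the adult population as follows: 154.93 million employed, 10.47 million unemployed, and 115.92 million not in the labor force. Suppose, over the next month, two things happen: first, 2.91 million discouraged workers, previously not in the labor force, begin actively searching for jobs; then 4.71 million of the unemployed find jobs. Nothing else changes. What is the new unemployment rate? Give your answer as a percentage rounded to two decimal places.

New unemployment rate ≈ 5.15%.

Initially, labor force = 154.93 + 10.47 = 165.40 million, so u = 10.47/165.40 = 6.33%.
After the first change, unemployed and labor force both rise by 2.91 → E = 154.93, U = 13.38, labor force = 168.31 million.
After the second change, unemployed falls and employed rises by 4.71; labor force unchanged → E = 159.64, U = 8.67, labor force = 168.31 million.
New unemployment rate = 8.67 / 168.31 = 5.15%.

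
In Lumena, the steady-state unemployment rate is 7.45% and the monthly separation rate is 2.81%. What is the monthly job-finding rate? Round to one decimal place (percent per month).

From u* = s/(s+f): f = s·(1−u)/u.
f = 2.81 × (1 − 0.0745) / 0.0745 = 2.6007 / 0.0745 ≈ 34.9% per month.

Job-finding rate ≈ 34.9% per month.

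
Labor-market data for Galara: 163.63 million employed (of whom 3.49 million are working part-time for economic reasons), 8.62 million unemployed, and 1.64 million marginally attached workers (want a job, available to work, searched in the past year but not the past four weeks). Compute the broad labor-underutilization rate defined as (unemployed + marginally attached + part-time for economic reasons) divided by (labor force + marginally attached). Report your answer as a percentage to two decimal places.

Broad underutilization rate ≈ 7.91%.

Labor force = 163.63 + 8.62 = 172.25 million.
Numerator = 8.62 + 1.64 + 3.49 = 13.75 million.
Denominator = 172.25 + 1.64 = 173.89 million.
Broad rate = 13.75 / 173.89 = 7.91%.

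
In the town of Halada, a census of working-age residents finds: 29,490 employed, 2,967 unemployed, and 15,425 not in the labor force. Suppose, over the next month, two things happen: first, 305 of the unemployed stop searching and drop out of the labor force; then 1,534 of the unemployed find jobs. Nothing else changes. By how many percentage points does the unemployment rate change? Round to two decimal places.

Initially, labor force = 29,490 + 2,967 = 32,457, so u = 2,967/32,457 = 9.14%.
After the first change, unemployed and labor force both fall by 305 → E = 29,490, U = 2,662, labor force = 32,152.
After the second change, unemployed falls and employed rises by 1,534; labor force unchanged → E = 31,024, U = 1,128, labor force = 32,152.
New unemployment rate = 1,128 / 32,152 = 3.51%.
Change = 3.51% − 9.14% = −5.63 percentage points.

The unemployment rate changes by −5.63 percentage points.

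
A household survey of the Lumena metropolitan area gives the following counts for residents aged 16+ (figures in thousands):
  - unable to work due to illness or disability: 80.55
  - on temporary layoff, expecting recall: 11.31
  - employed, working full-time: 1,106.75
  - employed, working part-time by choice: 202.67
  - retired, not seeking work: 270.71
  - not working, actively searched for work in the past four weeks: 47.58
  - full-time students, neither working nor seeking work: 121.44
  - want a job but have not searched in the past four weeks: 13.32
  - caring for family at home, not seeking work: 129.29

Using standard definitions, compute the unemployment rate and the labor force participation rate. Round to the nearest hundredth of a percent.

Unemployment rate ≈ 4.30%; labor force participation rate ≈ 68.98%.

Employed = 1,106.75 + 202.67 = 1,309.42 thousand.
Unemployed = 11.31 + 47.58 = 58.89 thousand (jobless and actively searching, or on temporary layoff).
Labor force = 1,309.42 + 58.89 = 1,368.31 thousand.
Not in labor force = 80.55 + 270.71 + 121.44 + 13.32 + 129.29 = 615.31 thousand (those not working and not actively searching are outside the labor force — including those who want a job but have given up searching).
Civilian working-age population = 1,368.31 + 615.31 = 1,983.62 thousand.
Unemployment rate = 58.89 / 1,368.31 = 4.30%.
Labor force participation rate = 1,368.31 / 1,983.62 = 68.98%.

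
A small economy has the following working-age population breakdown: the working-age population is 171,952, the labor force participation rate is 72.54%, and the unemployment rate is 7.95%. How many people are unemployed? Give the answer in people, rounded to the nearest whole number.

About 9,916 are unemployed.

Labor force = 0.7254 × 171,952 = 124,734.
Unemployed = 0.0795 × 124,734 ≈ 9,916.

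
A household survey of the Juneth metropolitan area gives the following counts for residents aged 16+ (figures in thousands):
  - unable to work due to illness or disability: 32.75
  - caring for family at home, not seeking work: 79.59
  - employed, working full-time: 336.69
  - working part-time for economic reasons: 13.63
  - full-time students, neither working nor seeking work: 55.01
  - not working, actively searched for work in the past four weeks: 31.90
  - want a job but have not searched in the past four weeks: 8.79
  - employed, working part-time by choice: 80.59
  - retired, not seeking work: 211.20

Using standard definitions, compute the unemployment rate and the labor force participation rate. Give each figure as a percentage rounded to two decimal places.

Employed = 336.69 + 13.63 + 80.59 = 430.91 thousand (anyone who worked, including part-time for economic reasons, counts as employed).
Unemployed = 31.90 thousand.
Labor force = 430.91 + 31.90 = 462.81 thousand.
Not in labor force = 32.75 + 79.59 + 55.01 + 8.79 + 211.20 = 387.34 thousand (those not working and not actively searching are outside the labor force — including those who want a job but have given up searching).
Civilian working-age population = 462.81 + 387.34 = 850.15 thousand.
Unemployment rate = 31.90 / 462.81 = 6.89%.
Labor force participation rate = 462.81 / 850.15 = 54.44%.

Unemployment rate ≈ 6.89%; labor force participation rate ≈ 54.44%.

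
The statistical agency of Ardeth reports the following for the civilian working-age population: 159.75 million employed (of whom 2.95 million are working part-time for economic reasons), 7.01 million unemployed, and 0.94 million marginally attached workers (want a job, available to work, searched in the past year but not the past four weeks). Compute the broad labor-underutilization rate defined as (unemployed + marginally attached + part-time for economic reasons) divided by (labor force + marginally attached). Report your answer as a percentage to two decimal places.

Broad underutilization rate ≈ 6.50%.

Labor force = 159.75 + 7.01 = 166.76 million.
Numerator = 7.01 + 0.94 + 2.95 = 10.90 million.
Denominator = 166.76 + 0.94 = 167.70 million.
Broad rate = 10.90 / 167.70 = 6.50%.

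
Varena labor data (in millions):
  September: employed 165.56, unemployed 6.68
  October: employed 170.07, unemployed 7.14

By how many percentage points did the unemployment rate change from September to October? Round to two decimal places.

September: labor force = 165.56 + 6.68 = 172.24; u = 6.68/172.24 = 3.88%.
October: labor force = 170.07 + 7.14 = 177.21; u = 7.14/177.21 = 4.03%.
Change = 4.03% − 3.88% = +0.15 pp.

The unemployment rate changed by +0.15 percentage points.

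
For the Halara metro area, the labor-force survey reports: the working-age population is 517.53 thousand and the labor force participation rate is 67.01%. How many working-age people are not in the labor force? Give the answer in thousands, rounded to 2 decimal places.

Share not in the labor force = 1 − 0.6701 = 0.3299.
Not in labor force = 0.3299 × 517.53 ≈ 170.73 thousand.

About 170.73 thousand are not in the labor force.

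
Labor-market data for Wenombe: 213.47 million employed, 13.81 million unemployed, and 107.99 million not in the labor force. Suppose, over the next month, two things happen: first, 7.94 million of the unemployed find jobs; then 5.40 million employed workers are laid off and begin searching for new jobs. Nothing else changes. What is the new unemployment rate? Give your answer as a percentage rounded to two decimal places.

New unemployment rate ≈ 4.96%.

Initially, labor force = 213.47 + 13.81 = 227.28 million, so u = 13.81/227.28 = 6.08%.
After the first change, unemployed falls and employed rises by 7.94; labor force unchanged → E = 221.41, U = 5.87, labor force = 227.28 million.
After the second change, employed falls and unemployed rises by 5.40; labor force unchanged → E = 216.01, U = 11.27, labor force = 227.28 million.
New unemployment rate = 11.27 / 227.28 = 4.96%.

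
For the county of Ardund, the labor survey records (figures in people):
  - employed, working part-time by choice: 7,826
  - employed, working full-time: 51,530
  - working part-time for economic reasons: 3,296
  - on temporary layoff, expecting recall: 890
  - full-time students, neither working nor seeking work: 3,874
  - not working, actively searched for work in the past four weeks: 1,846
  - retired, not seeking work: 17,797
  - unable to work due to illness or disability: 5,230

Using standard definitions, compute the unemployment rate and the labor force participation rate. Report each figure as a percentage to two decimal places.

Employed = 7,826 + 51,530 + 3,296 = 62,652 (anyone who worked, including part-time for economic reasons, counts as employed).
Unemployed = 890 + 1,846 = 2,736 (jobless and actively searching, or on temporary layoff).
Labor force = 62,652 + 2,736 = 65,388.
Not in labor force = 3,874 + 17,797 + 5,230 = 26,901 (those not working and not actively searching are outside the labor force).
Civilian working-age population = 65,388 + 26,901 = 92,289.
Unemployment rate = 2,736 / 65,388 = 4.18%.
Labor force participation rate = 65,388 / 92,289 = 70.85%.

Unemployment rate ≈ 4.18%; labor force participation rate ≈ 70.85%.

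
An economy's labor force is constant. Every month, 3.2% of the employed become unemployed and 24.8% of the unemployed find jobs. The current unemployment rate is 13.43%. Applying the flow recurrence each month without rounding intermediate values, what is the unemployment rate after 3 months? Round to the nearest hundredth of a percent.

Unemployment rate after three months ≈ 12.18%.

With a fixed labor force, u_{t+1} = u_t + s·(1−u_t) − f·u_t = u_t·(1−s−f) + s.
Here 1−s−f = 0.720 and s = 0.032.
u_1 = 0.134300 × 0.720 + 0.032 = 0.128696.
u_2 = 0.128696 × 0.720 + 0.032 = 0.124661.
u_3 = 0.124661 × 0.720 + 0.032 = 0.121756.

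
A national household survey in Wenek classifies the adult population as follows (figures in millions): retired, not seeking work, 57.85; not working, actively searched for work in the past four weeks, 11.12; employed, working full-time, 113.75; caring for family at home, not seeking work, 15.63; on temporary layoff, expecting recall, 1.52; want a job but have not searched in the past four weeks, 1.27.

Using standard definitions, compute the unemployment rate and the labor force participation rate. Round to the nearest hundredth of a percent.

Unemployment rate ≈ 10.00%; labor force participation rate ≈ 62.84%.

Employed = 113.75 million.
Unemployed = 11.12 + 1.52 = 12.64 million (jobless and actively searching, or on temporary layoff).
Labor force = 113.75 + 12.64 = 126.39 million.
Not in labor force = 57.85 + 15.63 + 1.27 = 74.75 million (those not working and not actively searching are outside the labor force — including those who want a job but have given up searching).
Civilian working-age population = 126.39 + 74.75 = 201.14 million.
Unemployment rate = 12.64 / 126.39 = 10.00%.
Labor force participation rate = 126.39 / 201.14 = 62.84%.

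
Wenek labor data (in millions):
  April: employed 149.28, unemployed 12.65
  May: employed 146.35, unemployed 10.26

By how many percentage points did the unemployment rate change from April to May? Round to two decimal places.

The unemployment rate changed by −1.26 percentage points.

April: labor force = 149.28 + 12.65 = 161.93; u = 12.65/161.93 = 7.81%.
May: labor force = 146.35 + 10.26 = 156.61; u = 10.26/156.61 = 6.55%.
Change = 6.55% − 7.81% = −1.26 pp.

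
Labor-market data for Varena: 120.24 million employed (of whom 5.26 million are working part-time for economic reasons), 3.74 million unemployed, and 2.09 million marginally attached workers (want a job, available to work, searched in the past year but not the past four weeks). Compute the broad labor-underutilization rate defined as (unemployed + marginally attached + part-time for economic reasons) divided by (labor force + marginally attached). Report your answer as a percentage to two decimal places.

Broad underutilization rate ≈ 8.80%.

Labor force = 120.24 + 3.74 = 123.98 million.
Numerator = 3.74 + 2.09 + 5.26 = 11.09 million.
Denominator = 123.98 + 2.09 = 126.07 million.
Broad rate = 11.09 / 126.07 = 8.80%.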